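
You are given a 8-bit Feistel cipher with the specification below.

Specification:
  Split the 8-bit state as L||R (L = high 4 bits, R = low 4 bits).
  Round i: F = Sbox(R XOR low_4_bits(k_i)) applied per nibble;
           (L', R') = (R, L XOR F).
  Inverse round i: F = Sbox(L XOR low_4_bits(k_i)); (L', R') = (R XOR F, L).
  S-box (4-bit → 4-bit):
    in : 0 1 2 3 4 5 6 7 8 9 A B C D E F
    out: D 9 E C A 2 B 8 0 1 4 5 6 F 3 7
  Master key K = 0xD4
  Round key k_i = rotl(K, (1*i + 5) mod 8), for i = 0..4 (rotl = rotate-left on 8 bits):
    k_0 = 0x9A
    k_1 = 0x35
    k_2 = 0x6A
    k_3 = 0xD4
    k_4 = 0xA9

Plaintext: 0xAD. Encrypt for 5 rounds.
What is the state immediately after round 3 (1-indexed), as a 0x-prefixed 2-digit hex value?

s_0 = plaintext = 0xAD
s_1 = Round(s_0, k_0) = 0xD2
s_2 = Round(s_1, k_1) = 0x25
s_3 = Round(s_2, k_2) = 0x55
s_4 = Round(s_3, k_3) = 0x5C
s_5 = Round(s_4, k_4) = 0xC7

0x55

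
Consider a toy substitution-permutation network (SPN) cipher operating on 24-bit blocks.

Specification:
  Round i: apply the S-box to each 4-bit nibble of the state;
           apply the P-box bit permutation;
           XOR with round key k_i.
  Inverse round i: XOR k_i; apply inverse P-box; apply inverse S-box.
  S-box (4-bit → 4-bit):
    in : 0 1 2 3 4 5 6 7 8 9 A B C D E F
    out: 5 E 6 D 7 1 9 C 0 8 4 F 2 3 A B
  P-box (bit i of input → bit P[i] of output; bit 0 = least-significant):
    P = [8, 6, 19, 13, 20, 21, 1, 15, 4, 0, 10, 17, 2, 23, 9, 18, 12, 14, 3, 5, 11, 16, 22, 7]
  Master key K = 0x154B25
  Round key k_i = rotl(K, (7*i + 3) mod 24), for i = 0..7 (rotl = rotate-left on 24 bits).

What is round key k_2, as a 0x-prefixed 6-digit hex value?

K = 0x154B25
k_0 = rotl(K, (7*0+3) mod 24) = rotl(K, 3) = 0xAA5928
k_1 = rotl(K, (7*1+3) mod 24) = rotl(K, 10) = 0x2C9455
k_2 = rotl(K, (7*2+3) mod 24) = rotl(K, 17) = 0x4A2A96

0x4A2A96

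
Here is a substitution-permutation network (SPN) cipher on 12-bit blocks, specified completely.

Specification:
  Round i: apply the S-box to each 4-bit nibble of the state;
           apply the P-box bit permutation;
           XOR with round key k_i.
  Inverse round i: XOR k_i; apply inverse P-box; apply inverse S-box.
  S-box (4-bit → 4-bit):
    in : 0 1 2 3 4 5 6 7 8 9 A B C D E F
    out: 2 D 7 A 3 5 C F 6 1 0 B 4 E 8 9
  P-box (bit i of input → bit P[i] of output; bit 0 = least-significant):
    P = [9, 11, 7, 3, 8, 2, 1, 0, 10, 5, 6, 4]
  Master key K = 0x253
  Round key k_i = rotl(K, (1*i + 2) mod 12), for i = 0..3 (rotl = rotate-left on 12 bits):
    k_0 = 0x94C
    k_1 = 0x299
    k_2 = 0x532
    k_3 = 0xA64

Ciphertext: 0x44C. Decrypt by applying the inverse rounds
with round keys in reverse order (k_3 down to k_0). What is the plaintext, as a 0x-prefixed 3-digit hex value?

0xE77

s_0 = ciphertext = 0x44C
s_1 = InvRound(s_0, k_3) = 0x4AB
s_2 = InvRound(s_1, k_2) = 0xEF6
s_3 = InvRound(s_2, k_1) = 0x2D3
s_4 = InvRound(s_3, k_0) = 0xE77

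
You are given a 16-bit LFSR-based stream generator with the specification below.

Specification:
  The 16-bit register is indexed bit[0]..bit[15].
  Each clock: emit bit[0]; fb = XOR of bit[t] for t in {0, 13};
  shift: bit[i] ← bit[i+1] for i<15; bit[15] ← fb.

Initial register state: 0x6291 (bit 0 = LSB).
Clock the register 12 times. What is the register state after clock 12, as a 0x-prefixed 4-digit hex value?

reg_0 = 0x6291
clock 1: out=1, reg = 0x3148
clock 2: out=0, reg = 0x98A4
clock 3: out=0, reg = 0x4C52
clock 4: out=0, reg = 0x2629
clock 5: out=1, reg = 0x1314
clock 6: out=0, reg = 0x098A
clock 7: out=0, reg = 0x04C5
clock 8: out=1, reg = 0x8262
clock 9: out=0, reg = 0x4131
clock 10: out=1, reg = 0xA098
clock 11: out=0, reg = 0xD04C
clock 12: out=0, reg = 0x6826

0x6826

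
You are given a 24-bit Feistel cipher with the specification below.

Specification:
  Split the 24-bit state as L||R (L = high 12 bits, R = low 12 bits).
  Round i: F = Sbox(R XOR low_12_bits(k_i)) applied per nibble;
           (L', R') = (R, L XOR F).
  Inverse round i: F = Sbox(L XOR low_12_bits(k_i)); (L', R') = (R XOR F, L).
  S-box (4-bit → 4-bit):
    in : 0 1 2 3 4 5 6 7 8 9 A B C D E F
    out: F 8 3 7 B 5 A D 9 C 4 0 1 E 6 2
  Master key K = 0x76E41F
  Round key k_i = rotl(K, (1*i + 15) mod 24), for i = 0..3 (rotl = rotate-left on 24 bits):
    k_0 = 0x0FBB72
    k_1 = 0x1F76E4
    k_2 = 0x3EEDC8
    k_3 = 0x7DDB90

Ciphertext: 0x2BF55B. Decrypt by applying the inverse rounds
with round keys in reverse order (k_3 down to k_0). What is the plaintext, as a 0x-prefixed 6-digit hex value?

s_0 = ciphertext = 0x2BF55B
s_1 = InvRound(s_0, k_3) = 0x9692BF
s_2 = InvRound(s_1, k_2) = 0x9F7969
s_3 = InvRound(s_2, k_1) = 0xBEE9F7
s_4 = InvRound(s_3, k_0) = 0x636BEE

0x636BEE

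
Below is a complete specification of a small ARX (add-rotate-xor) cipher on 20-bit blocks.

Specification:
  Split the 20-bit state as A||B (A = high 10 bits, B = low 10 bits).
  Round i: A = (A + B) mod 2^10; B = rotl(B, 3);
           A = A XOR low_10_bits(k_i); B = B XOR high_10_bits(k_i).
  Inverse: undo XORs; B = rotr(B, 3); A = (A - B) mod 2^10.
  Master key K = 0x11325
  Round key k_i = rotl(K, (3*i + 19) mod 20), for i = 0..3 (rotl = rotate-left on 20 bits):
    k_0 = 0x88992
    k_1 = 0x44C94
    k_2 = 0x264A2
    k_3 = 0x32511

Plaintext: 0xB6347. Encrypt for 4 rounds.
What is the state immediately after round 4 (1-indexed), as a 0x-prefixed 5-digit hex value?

0x614DF

s_0 = plaintext = 0xB6347
s_1 = Round(s_0, k_0) = 0xE341C
s_2 = Round(s_1, k_1) = 0xCF5F3
s_3 = Round(s_2, k_2) = 0x64B02
s_4 = Round(s_3, k_3) = 0x614DF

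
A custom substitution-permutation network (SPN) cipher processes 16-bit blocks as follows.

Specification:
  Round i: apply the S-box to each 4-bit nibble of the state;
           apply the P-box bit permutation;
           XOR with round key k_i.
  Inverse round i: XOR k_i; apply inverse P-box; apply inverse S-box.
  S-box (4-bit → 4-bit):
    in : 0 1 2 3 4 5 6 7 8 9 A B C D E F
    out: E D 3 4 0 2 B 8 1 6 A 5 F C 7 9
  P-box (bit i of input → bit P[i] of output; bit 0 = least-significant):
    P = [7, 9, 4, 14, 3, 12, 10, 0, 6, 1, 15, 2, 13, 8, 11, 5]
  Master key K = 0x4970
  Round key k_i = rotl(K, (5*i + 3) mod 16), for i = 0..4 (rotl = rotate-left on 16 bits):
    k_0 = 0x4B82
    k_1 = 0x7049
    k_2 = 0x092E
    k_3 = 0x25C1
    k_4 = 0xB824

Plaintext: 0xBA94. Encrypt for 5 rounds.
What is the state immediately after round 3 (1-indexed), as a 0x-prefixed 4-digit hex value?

0x9B01

s_0 = plaintext = 0xBA94
s_1 = Round(s_0, k_0) = 0x7784
s_2 = Round(s_1, k_1) = 0x7065
s_3 = Round(s_2, k_2) = 0x9B01
s_4 = Round(s_3, k_3) = 0xF810
s_5 = Round(s_4, k_4) = 0xDE5D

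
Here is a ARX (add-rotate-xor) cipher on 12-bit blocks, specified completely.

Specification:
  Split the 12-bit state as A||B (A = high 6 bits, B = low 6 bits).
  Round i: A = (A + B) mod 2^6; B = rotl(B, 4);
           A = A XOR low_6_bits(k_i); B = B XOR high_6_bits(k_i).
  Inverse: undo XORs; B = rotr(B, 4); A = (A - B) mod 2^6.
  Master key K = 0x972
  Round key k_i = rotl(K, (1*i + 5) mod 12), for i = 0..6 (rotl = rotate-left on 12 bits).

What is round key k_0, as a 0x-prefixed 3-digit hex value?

K = 0x972
k_0 = rotl(K, (1*0+5) mod 12) = rotl(K, 5) = 0xE52

0xE52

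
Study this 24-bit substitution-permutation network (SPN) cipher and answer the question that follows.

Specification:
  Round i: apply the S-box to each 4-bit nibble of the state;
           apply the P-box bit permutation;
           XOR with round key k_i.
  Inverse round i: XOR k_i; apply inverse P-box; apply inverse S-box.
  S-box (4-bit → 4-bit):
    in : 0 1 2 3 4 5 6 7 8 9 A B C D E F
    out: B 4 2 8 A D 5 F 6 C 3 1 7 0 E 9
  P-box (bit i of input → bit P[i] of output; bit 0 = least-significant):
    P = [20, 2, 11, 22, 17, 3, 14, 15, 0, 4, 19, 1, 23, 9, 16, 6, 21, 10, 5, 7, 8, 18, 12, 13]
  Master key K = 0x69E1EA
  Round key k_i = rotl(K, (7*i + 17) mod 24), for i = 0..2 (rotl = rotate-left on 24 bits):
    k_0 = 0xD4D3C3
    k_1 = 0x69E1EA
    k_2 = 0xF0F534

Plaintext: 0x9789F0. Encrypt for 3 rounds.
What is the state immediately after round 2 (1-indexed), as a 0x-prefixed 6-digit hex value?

0x96A869

s_0 = plaintext = 0x9789F0
s_1 = Round(s_0, k_0) = 0xAF6565
s_2 = Round(s_1, k_1) = 0x96A869
s_3 = Round(s_2, k_2) = 0x1A8F04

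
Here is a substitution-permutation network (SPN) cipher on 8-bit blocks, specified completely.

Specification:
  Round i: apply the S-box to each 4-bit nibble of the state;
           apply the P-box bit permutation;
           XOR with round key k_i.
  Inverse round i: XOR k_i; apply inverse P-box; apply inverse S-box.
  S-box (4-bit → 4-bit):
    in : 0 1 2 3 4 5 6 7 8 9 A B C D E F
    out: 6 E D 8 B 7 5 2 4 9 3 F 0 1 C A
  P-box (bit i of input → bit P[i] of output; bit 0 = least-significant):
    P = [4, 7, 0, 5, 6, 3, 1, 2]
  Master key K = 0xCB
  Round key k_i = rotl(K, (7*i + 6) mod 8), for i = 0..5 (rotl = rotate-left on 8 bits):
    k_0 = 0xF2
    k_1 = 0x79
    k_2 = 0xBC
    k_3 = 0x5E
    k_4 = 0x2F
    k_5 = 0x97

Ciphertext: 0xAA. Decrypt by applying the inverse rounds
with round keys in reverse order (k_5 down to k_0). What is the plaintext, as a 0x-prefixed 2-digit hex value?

s_0 = ciphertext = 0xAA
s_1 = InvRound(s_0, k_5) = 0xF2
s_2 = InvRound(s_1, k_4) = 0x45
s_3 = InvRound(s_2, k_3) = 0x06
s_4 = InvRound(s_3, k_2) = 0x04
s_5 = InvRound(s_4, k_1) = 0x42
s_6 = InvRound(s_5, k_0) = 0xC4

0xC4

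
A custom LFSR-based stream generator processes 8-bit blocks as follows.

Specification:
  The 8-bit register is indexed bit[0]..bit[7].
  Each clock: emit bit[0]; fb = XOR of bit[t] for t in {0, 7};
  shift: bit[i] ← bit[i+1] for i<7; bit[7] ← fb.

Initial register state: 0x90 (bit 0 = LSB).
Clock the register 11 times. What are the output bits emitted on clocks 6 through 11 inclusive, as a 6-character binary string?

001111

reg_0 = 0x90
clock 1: out=0, reg = 0xC8
clock 2: out=0, reg = 0xE4
clock 3: out=0, reg = 0xF2
clock 4: out=0, reg = 0xF9
clock 5: out=1, reg = 0x7C
clock 6: out=0, reg = 0x3E
clock 7: out=0, reg = 0x1F
clock 8: out=1, reg = 0x8F
clock 9: out=1, reg = 0x47
clock 10: out=1, reg = 0xA3
clock 11: out=1, reg = 0x51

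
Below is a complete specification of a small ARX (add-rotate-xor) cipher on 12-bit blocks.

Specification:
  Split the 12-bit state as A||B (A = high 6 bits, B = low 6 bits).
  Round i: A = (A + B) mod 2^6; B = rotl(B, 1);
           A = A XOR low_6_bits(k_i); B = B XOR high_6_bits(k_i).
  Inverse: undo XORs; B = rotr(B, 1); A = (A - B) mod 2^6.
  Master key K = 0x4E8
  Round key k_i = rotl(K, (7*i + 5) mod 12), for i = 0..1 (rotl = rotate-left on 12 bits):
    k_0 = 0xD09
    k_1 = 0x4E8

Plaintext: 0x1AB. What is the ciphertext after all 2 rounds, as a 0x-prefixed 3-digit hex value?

s_0 = plaintext = 0x1AB
s_1 = Round(s_0, k_0) = 0xE23
s_2 = Round(s_1, k_1) = 0xCD4

0xCD4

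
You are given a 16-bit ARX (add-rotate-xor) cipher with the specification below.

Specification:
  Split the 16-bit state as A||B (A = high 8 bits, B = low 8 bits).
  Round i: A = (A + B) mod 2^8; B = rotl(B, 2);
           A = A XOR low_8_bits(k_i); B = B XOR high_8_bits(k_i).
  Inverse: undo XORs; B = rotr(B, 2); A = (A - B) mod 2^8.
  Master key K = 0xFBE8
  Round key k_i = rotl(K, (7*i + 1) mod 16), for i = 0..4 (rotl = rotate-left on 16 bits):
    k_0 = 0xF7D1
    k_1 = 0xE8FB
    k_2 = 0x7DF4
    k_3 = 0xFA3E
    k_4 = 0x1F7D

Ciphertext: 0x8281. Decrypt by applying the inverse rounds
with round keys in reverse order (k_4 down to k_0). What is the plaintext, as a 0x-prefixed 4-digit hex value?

0x48DB

s_0 = ciphertext = 0x8281
s_1 = InvRound(s_0, k_4) = 0x58A7
s_2 = InvRound(s_1, k_3) = 0x0F57
s_3 = InvRound(s_2, k_2) = 0x718A
s_4 = InvRound(s_3, k_1) = 0xF298
s_5 = InvRound(s_4, k_0) = 0x48DB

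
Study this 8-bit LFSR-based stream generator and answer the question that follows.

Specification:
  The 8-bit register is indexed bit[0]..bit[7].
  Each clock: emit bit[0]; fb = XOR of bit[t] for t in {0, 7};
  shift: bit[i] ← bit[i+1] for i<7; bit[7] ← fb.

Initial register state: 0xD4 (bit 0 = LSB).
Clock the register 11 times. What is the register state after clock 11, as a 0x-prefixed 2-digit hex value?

0xD6

reg_0 = 0xD4
clock 1: out=0, reg = 0xEA
clock 2: out=0, reg = 0xF5
clock 3: out=1, reg = 0x7A
clock 4: out=0, reg = 0x3D
clock 5: out=1, reg = 0x9E
clock 6: out=0, reg = 0xCF
clock 7: out=1, reg = 0x67
clock 8: out=1, reg = 0xB3
clock 9: out=1, reg = 0x59
clock 10: out=1, reg = 0xAC
clock 11: out=0, reg = 0xD6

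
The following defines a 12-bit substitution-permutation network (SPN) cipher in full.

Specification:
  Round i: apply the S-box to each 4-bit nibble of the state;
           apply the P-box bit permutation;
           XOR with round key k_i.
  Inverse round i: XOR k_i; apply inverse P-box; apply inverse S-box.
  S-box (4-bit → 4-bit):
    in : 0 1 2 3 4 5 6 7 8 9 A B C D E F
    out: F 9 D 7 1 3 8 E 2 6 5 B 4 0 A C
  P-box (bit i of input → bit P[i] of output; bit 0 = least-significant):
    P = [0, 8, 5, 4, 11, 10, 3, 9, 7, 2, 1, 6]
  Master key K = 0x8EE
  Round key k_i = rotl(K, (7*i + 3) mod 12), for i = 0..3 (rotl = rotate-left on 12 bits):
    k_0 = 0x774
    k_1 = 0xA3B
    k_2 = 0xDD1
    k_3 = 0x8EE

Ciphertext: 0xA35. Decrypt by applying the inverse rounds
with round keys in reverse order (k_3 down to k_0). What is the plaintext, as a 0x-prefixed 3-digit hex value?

0x53E

s_0 = ciphertext = 0xA35
s_1 = InvRound(s_0, k_3) = 0x2F1
s_2 = InvRound(s_1, k_2) = 0xDB9
s_3 = InvRound(s_2, k_1) = 0xAE8
s_4 = InvRound(s_3, k_0) = 0x53E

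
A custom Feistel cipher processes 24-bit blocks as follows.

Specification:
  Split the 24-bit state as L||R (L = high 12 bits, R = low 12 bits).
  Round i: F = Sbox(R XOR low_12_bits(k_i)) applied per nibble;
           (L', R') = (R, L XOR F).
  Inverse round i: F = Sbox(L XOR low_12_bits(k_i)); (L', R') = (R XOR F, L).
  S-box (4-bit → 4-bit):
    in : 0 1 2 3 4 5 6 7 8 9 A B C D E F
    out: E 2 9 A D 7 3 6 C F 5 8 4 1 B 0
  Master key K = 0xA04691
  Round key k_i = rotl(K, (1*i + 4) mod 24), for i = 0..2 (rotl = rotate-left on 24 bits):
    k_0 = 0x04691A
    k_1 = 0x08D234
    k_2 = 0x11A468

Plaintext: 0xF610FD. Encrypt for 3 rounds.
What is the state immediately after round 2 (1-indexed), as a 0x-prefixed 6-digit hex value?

s_0 = plaintext = 0xF610FD
s_1 = Round(s_0, k_0) = 0x0FD0D7
s_2 = Round(s_1, k_1) = 0x0D7947
s_3 = Round(s_2, k_2) = 0x947147

0x0D7947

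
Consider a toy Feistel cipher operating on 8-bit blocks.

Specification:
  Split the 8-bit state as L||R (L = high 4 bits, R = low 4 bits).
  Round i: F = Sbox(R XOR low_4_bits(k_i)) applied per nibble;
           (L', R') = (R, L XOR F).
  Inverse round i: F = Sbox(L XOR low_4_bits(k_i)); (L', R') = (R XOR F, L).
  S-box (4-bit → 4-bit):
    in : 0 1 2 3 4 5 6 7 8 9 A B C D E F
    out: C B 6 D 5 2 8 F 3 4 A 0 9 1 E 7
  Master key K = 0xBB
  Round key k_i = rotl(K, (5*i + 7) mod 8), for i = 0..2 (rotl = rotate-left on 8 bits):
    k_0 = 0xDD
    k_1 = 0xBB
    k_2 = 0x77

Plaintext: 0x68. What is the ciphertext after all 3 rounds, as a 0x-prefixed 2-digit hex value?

s_0 = plaintext = 0x68
s_1 = Round(s_0, k_0) = 0x84
s_2 = Round(s_1, k_1) = 0x4F
s_3 = Round(s_2, k_2) = 0xF7

0xF7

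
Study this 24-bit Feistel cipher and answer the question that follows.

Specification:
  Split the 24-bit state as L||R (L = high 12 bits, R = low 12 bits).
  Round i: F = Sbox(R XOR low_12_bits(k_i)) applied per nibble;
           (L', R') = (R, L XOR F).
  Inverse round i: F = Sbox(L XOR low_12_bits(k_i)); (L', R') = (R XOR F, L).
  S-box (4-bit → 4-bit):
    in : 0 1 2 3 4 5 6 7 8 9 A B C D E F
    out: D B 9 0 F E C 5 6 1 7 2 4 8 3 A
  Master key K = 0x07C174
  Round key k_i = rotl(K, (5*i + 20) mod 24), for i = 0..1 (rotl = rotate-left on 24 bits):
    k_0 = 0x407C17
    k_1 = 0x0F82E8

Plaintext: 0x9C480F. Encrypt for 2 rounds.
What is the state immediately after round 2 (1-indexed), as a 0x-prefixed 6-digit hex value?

0x672718

s_0 = plaintext = 0x9C480F
s_1 = Round(s_0, k_0) = 0x80F672
s_2 = Round(s_1, k_1) = 0x672718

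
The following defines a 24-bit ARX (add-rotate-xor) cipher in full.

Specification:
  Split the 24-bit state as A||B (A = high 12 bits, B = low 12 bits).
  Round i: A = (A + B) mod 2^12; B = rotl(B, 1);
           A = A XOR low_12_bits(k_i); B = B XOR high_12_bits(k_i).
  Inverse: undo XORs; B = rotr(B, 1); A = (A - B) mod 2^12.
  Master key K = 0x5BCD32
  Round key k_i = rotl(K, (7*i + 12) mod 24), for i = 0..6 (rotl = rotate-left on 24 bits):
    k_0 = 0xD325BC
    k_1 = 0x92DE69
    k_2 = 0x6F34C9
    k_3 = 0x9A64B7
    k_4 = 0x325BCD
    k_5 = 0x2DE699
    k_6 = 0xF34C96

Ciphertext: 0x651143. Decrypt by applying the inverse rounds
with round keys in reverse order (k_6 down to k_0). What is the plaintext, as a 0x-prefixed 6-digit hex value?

s_0 = ciphertext = 0x651143
s_1 = InvRound(s_0, k_6) = 0xB8CF3B
s_2 = InvRound(s_1, k_5) = 0xE23EF2
s_3 = InvRound(s_2, k_4) = 0x703EEB
s_4 = InvRound(s_3, k_3) = 0x80EBA6
s_5 = InvRound(s_4, k_2) = 0xE1DEAA
s_6 = InvRound(s_5, k_1) = 0x4B1BC3
s_7 = InvRound(s_6, k_0) = 0x595B78

0x595B78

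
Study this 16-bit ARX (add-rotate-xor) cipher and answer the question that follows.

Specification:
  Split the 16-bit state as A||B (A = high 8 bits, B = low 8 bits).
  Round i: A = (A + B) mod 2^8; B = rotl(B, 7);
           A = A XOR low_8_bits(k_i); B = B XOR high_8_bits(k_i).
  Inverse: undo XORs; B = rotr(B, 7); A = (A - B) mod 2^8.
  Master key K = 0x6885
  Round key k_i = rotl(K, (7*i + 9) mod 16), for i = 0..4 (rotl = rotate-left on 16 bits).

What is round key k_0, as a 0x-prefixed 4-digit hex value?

K = 0x6885
k_0 = rotl(K, (7*0+9) mod 16) = rotl(K, 9) = 0x0AD1

0x0AD1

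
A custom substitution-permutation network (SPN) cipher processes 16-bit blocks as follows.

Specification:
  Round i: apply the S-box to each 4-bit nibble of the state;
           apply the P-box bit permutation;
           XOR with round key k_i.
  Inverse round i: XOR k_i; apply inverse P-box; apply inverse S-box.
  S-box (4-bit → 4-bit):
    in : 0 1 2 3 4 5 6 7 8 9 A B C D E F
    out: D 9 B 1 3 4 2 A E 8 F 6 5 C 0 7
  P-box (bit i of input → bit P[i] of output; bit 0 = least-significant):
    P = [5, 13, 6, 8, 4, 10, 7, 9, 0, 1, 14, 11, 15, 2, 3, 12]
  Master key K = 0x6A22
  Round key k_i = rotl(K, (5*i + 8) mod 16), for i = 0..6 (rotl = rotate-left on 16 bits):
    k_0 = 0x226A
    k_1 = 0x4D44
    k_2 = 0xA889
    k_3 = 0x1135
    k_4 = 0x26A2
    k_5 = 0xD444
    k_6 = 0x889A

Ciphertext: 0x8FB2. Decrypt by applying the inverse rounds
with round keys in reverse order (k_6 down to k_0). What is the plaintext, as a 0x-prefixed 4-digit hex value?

s_0 = ciphertext = 0x8FB2
s_1 = InvRound(s_0, k_6) = 0x5E71
s_2 = InvRound(s_1, k_5) = 0x4113
s_3 = InvRound(s_2, k_4) = 0xECA2
s_4 = InvRound(s_3, k_3) = 0x2AF7
s_5 = InvRound(s_4, k_2) = 0xF61C
s_6 = InvRound(s_5, k_1) = 0x0918
s_7 = InvRound(s_6, k_0) = 0xE71A

0xE71A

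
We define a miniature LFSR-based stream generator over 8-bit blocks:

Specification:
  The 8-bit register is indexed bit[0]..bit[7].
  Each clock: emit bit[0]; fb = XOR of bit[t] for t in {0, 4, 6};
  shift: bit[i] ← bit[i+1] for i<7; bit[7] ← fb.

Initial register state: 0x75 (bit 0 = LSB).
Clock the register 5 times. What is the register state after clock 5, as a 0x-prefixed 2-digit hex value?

0xFB

reg_0 = 0x75
clock 1: out=1, reg = 0xBA
clock 2: out=0, reg = 0xDD
clock 3: out=1, reg = 0xEE
clock 4: out=0, reg = 0xF7
clock 5: out=1, reg = 0xFB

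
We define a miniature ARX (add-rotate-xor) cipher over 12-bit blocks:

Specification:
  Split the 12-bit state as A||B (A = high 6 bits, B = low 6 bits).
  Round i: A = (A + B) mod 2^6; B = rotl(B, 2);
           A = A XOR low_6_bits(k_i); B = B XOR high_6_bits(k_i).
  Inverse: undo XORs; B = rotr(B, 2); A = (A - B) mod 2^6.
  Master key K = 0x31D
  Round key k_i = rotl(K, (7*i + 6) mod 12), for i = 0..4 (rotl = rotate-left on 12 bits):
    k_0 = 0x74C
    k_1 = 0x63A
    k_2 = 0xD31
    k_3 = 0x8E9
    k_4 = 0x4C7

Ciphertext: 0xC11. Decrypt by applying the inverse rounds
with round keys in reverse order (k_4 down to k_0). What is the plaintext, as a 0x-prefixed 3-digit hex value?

0xC32

s_0 = ciphertext = 0xC11
s_1 = InvRound(s_0, k_4) = 0x5E0
s_2 = InvRound(s_1, k_3) = 0x3B0
s_3 = InvRound(s_2, k_2) = 0xF81
s_4 = InvRound(s_3, k_1) = 0xB96
s_5 = InvRound(s_4, k_0) = 0xC32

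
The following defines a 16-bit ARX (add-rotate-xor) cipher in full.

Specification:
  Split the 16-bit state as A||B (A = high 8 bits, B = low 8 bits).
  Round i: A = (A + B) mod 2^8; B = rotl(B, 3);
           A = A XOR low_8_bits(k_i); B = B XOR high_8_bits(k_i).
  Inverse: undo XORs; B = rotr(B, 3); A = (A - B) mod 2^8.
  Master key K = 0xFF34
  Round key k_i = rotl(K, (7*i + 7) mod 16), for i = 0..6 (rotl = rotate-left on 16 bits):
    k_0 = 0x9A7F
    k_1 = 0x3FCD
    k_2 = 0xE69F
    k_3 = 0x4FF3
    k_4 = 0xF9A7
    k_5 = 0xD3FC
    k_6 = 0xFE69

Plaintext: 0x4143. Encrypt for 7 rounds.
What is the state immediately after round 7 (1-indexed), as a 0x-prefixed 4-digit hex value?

s_0 = plaintext = 0x4143
s_1 = Round(s_0, k_0) = 0xFB80
s_2 = Round(s_1, k_1) = 0xB63B
s_3 = Round(s_2, k_2) = 0x6E3F
s_4 = Round(s_3, k_3) = 0x5EB6
s_5 = Round(s_4, k_4) = 0xB34C
s_6 = Round(s_5, k_5) = 0x03B1
s_7 = Round(s_6, k_6) = 0xDD73

0xDD73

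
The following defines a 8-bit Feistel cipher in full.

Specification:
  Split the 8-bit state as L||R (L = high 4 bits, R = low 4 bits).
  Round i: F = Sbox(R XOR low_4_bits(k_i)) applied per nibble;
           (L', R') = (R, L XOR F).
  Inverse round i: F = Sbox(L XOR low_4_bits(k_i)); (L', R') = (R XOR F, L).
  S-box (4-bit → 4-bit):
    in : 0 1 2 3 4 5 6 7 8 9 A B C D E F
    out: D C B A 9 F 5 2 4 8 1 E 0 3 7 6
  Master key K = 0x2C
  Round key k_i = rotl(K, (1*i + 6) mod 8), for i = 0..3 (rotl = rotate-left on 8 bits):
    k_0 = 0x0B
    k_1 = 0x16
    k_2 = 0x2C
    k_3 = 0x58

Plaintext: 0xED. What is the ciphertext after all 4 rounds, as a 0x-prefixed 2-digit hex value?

0x0A

s_0 = plaintext = 0xED
s_1 = Round(s_0, k_0) = 0xDB
s_2 = Round(s_1, k_1) = 0xBE
s_3 = Round(s_2, k_2) = 0xE0
s_4 = Round(s_3, k_3) = 0x0A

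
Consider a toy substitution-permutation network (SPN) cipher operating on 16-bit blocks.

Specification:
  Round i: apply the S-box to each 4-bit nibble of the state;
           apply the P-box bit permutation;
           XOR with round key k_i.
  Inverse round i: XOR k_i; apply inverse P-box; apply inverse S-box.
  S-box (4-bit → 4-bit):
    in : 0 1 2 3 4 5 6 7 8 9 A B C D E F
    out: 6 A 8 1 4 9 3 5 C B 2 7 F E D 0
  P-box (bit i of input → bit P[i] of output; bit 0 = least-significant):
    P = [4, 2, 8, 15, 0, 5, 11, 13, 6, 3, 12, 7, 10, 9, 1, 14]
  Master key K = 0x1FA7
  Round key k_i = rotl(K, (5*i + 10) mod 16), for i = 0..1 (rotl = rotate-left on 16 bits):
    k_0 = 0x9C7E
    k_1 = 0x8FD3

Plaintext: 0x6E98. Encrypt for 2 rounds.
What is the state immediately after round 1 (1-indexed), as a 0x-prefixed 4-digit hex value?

s_0 = plaintext = 0x6E98
s_1 = Round(s_0, k_0) = 0x2B9F
s_2 = Round(s_1, k_1) = 0xFFBA

0x2B9F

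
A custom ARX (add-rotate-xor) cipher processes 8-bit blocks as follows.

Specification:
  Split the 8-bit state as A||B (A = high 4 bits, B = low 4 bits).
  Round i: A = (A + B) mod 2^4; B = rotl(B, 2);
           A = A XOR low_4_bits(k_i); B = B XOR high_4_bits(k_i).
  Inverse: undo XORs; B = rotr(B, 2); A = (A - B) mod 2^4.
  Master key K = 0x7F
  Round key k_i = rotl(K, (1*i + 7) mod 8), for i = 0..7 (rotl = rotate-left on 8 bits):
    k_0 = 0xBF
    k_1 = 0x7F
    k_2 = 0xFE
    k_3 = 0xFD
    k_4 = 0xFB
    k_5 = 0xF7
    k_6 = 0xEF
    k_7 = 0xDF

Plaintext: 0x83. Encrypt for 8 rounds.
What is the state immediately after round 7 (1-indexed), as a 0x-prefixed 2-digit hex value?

s_0 = plaintext = 0x83
s_1 = Round(s_0, k_0) = 0x47
s_2 = Round(s_1, k_1) = 0x4A
s_3 = Round(s_2, k_2) = 0x05
s_4 = Round(s_3, k_3) = 0x8A
s_5 = Round(s_4, k_4) = 0x95
s_6 = Round(s_5, k_5) = 0x9A
s_7 = Round(s_6, k_6) = 0xC4
s_8 = Round(s_7, k_7) = 0xFC

0xC4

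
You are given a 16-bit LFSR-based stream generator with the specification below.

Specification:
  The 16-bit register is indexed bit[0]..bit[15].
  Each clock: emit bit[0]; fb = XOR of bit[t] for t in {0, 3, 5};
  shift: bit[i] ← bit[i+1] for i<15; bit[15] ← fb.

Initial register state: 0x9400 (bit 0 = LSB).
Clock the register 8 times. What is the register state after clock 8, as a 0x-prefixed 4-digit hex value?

0x2094

reg_0 = 0x9400
clock 1: out=0, reg = 0x4A00
clock 2: out=0, reg = 0x2500
clock 3: out=0, reg = 0x1280
clock 4: out=0, reg = 0x0940
clock 5: out=0, reg = 0x04A0
clock 6: out=0, reg = 0x8250
clock 7: out=0, reg = 0x4128
clock 8: out=0, reg = 0x2094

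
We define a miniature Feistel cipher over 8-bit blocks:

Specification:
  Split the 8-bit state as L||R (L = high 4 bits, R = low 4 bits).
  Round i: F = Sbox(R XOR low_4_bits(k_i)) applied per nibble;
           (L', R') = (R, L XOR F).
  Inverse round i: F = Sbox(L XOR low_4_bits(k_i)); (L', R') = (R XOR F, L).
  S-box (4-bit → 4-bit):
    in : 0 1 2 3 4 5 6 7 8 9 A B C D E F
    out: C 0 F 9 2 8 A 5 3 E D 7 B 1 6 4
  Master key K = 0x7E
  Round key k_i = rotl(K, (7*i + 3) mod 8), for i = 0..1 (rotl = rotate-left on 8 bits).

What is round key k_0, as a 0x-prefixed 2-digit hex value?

0xF3

K = 0x7E
k_0 = rotl(K, (7*0+3) mod 8) = rotl(K, 3) = 0xF3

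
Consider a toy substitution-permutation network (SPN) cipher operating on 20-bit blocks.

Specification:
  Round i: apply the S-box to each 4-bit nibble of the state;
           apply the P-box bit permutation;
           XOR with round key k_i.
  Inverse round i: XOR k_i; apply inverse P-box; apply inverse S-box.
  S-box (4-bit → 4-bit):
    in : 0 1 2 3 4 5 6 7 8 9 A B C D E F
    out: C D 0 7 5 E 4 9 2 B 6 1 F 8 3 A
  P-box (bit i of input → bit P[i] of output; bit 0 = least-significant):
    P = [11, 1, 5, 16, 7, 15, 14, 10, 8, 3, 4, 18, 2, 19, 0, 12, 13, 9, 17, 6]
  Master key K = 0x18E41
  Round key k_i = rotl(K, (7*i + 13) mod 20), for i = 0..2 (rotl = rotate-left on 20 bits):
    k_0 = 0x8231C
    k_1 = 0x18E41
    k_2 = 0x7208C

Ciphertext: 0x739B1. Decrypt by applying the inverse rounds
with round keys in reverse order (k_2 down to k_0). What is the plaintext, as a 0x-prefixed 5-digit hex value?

s_0 = ciphertext = 0x739B1
s_1 = InvRound(s_0, k_2) = 0x21324
s_2 = InvRound(s_1, k_1) = 0x01BF1
s_3 = InvRound(s_2, k_0) = 0x7C8B4

0x7C8B4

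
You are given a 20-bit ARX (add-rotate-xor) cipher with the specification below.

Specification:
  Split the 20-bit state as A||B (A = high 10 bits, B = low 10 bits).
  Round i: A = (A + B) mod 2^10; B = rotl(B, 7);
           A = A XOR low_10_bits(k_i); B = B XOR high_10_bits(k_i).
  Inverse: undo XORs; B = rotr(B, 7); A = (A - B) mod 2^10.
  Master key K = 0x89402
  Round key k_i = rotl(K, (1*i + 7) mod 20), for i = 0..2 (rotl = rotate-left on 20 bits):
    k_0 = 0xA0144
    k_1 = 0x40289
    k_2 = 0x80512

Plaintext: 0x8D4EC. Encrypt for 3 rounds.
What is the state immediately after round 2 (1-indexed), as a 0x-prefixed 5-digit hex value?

0x62F93

s_0 = plaintext = 0x8D4EC
s_1 = Round(s_0, k_0) = 0x9949D
s_2 = Round(s_1, k_1) = 0x62F93
s_3 = Round(s_2, k_2) = 0x033F3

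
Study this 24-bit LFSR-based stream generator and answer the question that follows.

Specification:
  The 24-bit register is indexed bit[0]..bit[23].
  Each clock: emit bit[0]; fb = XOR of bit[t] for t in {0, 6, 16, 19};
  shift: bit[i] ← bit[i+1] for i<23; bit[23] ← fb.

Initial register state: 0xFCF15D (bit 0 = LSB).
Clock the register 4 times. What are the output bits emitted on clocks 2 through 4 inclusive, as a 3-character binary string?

011

reg_0 = 0xFCF15D
clock 1: out=1, reg = 0xFE78AE
clock 2: out=0, reg = 0xFF3C57
clock 3: out=1, reg = 0x7F9E2B
clock 4: out=1, reg = 0xBFCF15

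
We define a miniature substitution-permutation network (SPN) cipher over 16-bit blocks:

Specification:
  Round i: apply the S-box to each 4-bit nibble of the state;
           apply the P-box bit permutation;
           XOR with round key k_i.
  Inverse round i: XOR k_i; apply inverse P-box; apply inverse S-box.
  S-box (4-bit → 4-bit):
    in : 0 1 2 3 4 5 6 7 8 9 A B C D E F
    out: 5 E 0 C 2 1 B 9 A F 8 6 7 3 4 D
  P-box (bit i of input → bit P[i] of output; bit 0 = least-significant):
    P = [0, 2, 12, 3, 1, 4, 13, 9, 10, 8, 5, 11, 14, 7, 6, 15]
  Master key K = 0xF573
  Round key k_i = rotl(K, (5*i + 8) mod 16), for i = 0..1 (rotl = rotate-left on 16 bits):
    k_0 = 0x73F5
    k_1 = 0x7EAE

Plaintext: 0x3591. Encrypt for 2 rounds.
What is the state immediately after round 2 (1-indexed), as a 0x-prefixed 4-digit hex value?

s_0 = plaintext = 0x3591
s_1 = Round(s_0, k_0) = 0xC5AB
s_2 = Round(s_1, k_1) = 0x286A

0x286A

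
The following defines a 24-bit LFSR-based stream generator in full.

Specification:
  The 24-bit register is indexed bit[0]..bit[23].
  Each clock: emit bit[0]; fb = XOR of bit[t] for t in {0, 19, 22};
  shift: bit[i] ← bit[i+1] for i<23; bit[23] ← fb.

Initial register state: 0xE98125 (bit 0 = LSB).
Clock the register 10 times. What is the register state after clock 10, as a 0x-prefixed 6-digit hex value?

reg_0 = 0xE98125
clock 1: out=1, reg = 0xF4C092
clock 2: out=0, reg = 0xFA6049
clock 3: out=1, reg = 0xFD3024
clock 4: out=0, reg = 0x7E9812
clock 5: out=0, reg = 0x3F4C09
clock 6: out=1, reg = 0x1FA604
clock 7: out=0, reg = 0x8FD302
clock 8: out=0, reg = 0xC7E981
clock 9: out=1, reg = 0x63F4C0
clock 10: out=0, reg = 0xB1FA60

0xB1FA60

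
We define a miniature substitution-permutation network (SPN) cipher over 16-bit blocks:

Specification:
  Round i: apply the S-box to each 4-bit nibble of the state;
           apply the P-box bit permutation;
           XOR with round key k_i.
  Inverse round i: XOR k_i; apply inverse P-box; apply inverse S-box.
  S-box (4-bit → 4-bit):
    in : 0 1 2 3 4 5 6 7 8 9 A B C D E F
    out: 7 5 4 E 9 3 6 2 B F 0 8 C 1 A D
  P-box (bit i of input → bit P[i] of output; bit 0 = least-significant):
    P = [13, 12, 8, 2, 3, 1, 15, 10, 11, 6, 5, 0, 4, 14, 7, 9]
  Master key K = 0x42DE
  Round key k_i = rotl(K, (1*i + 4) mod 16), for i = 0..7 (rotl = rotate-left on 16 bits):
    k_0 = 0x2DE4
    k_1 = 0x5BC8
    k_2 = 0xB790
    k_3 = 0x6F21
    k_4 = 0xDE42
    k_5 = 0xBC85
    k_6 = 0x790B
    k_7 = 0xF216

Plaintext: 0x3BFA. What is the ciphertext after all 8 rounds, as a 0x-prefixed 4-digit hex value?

s_0 = plaintext = 0x3BFA
s_1 = Round(s_0, k_0) = 0xEB6D
s_2 = Round(s_1, k_1) = 0xB9CB
s_3 = Round(s_2, k_2) = 0x39F5
s_4 = Round(s_3, k_3) = 0x91C8
s_5 = Round(s_4, k_4) = 0x20F6
s_6 = Round(s_5, k_5) = 0x216D
s_7 = Round(s_6, k_6) = 0xD1A9
s_8 = Round(s_7, k_7) = 0xCB22

0xCB22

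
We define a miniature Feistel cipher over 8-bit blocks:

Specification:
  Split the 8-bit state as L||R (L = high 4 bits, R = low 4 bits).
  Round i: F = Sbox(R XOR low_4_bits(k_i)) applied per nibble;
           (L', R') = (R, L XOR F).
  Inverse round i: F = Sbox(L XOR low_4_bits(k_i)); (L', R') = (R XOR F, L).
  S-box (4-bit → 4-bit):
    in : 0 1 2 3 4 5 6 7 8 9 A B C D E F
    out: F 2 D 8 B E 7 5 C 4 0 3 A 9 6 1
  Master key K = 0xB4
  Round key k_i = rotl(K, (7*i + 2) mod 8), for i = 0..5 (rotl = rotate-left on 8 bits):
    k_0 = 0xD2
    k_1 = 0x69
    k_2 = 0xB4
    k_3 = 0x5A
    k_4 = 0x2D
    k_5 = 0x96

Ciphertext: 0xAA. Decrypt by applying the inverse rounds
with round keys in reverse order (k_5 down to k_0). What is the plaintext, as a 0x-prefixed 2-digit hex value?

s_0 = ciphertext = 0xAA
s_1 = InvRound(s_0, k_5) = 0x0A
s_2 = InvRound(s_1, k_4) = 0x30
s_3 = InvRound(s_2, k_3) = 0x43
s_4 = InvRound(s_3, k_2) = 0xC4
s_5 = InvRound(s_4, k_1) = 0xAC
s_6 = InvRound(s_5, k_0) = 0x0A

0x0A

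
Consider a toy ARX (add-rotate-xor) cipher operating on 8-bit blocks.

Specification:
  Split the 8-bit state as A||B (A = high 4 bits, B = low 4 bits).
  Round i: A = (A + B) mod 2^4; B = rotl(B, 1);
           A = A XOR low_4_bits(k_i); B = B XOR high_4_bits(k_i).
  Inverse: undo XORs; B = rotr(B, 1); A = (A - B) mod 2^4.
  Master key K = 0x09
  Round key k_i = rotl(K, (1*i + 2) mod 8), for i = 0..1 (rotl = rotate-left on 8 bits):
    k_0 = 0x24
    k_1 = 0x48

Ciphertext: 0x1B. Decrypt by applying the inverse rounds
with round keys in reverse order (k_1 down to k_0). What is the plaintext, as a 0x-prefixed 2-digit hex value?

0x0E

s_0 = ciphertext = 0x1B
s_1 = InvRound(s_0, k_1) = 0xAF
s_2 = InvRound(s_1, k_0) = 0x0E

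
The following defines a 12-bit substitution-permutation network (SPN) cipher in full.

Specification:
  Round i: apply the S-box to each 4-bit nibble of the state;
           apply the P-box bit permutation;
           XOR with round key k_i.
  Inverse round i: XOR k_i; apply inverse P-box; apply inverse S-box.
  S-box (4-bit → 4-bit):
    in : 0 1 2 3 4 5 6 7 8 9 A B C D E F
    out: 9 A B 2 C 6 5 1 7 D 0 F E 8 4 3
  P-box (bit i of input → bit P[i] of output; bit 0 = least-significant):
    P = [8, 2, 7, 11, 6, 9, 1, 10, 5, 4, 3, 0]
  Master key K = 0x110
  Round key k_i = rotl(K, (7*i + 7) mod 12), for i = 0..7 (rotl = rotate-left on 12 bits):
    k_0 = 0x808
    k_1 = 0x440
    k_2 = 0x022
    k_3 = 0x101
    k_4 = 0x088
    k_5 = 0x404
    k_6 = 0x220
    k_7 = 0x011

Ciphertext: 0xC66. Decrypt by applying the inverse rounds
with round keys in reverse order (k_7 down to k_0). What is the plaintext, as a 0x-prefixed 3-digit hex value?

s_0 = ciphertext = 0xC66
s_1 = InvRound(s_0, k_7) = 0x291
s_2 = InvRound(s_1, k_6) = 0x2AE
s_3 = InvRound(s_2, k_5) = 0x6CE
s_4 = InvRound(s_3, k_4) = 0xAB3
s_5 = InvRound(s_4, k_3) = 0xF59
s_6 = InvRound(s_5, k_2) = 0xBB0
s_7 = InvRound(s_6, k_1) = 0xF29
s_8 = InvRound(s_7, k_0) = 0x017

0x017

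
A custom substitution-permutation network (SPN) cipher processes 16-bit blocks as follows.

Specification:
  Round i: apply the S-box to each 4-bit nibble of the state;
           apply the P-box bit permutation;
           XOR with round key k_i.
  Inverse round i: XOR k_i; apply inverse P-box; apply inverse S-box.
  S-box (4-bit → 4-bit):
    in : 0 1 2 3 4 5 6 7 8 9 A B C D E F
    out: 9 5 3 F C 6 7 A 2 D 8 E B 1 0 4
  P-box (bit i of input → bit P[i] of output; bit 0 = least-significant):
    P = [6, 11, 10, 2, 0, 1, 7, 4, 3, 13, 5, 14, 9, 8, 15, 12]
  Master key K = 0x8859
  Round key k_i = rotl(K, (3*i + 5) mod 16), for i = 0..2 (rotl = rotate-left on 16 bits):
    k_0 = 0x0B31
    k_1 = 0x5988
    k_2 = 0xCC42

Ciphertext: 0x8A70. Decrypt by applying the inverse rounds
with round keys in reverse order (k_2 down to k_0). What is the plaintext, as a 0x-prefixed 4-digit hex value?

s_0 = ciphertext = 0x8A70
s_1 = InvRound(s_0, k_2) = 0xD47F
s_2 = InvRound(s_1, k_1) = 0x5F33
s_3 = InvRound(s_2, k_0) = 0xAA8F

0xAA8F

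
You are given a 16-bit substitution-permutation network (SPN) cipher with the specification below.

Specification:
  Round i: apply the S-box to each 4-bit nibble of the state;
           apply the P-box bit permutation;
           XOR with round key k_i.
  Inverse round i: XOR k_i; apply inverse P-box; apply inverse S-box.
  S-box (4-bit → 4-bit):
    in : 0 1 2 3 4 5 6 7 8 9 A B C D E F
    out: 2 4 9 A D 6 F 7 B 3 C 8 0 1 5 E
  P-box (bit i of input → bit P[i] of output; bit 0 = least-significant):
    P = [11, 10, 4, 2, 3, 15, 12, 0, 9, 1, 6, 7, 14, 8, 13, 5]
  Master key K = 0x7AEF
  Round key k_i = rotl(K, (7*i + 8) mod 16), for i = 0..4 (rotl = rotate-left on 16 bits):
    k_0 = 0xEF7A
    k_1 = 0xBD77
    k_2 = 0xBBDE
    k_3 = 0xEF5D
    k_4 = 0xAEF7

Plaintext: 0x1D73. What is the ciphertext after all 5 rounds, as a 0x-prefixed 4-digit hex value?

0xB796

s_0 = plaintext = 0x1D73
s_1 = Round(s_0, k_0) = 0x5976
s_2 = Round(s_1, k_1) = 0x0269
s_3 = Round(s_2, k_2) = 0x2457
s_4 = Round(s_3, k_3) = 0x31AD
s_5 = Round(s_4, k_4) = 0xB796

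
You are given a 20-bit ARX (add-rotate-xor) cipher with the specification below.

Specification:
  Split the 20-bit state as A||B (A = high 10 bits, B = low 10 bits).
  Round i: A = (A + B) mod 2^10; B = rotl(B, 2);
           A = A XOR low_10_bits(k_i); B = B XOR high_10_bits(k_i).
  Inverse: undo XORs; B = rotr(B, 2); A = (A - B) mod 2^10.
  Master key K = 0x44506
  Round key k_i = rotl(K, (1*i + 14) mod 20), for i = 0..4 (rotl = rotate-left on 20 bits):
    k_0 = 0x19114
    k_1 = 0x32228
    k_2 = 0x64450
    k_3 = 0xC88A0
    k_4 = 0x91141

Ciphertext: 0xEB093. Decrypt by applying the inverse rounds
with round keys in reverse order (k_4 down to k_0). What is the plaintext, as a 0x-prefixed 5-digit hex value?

s_0 = ciphertext = 0xEB093
s_1 = InvRound(s_0, k_4) = 0xCE3B5
s_2 = InvRound(s_1, k_3) = 0x1CF25
s_3 = InvRound(s_2, k_2) = 0xDD8AD
s_4 = InvRound(s_3, k_1) = 0x11519
s_5 = InvRound(s_4, k_0) = 0xFC95F

0xFC95F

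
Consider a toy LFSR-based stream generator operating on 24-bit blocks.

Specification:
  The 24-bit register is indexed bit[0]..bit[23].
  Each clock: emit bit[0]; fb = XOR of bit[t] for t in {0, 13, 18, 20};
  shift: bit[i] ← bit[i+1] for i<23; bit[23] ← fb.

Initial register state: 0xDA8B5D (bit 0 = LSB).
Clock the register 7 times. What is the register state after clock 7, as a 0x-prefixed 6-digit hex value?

0x25B516

reg_0 = 0xDA8B5D
clock 1: out=1, reg = 0x6D45AE
clock 2: out=0, reg = 0xB6A2D7
clock 3: out=1, reg = 0x5B516B
clock 4: out=1, reg = 0x2DA8B5
clock 5: out=1, reg = 0x96D45A
clock 6: out=0, reg = 0x4B6A2D
clock 7: out=1, reg = 0x25B516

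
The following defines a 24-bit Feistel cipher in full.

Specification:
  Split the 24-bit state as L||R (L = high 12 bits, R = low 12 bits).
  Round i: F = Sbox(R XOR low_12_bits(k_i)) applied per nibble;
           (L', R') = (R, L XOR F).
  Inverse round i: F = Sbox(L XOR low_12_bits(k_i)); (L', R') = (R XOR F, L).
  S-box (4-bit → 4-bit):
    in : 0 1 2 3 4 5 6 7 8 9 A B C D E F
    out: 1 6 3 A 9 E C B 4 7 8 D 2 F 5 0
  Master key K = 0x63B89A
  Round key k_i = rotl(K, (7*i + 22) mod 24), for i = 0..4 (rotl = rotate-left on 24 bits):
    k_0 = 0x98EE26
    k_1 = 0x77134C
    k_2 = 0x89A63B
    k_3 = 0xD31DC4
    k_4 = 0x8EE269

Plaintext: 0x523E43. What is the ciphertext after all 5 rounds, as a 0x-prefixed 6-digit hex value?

0xFF719D

s_0 = plaintext = 0x523E43
s_1 = Round(s_0, k_0) = 0xE434ED
s_2 = Round(s_1, k_1) = 0x4ED5C5
s_3 = Round(s_2, k_2) = 0x5C5EE8
s_4 = Round(s_3, k_3) = 0xEE8FF7
s_5 = Round(s_4, k_4) = 0xFF719D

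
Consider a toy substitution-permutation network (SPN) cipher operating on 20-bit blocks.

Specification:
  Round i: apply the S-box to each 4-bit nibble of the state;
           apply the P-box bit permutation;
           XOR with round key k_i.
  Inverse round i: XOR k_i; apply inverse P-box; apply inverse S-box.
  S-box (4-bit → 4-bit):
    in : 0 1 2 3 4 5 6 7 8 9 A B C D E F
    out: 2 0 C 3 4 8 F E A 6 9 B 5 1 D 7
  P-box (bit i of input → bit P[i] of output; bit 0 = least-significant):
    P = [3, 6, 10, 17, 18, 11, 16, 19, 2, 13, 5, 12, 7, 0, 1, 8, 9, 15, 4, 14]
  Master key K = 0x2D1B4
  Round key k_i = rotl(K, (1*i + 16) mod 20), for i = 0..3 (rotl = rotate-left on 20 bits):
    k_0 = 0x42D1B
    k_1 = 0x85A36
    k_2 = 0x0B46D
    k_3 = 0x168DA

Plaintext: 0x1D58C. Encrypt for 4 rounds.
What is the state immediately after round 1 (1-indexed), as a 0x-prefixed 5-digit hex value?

0xC3193

s_0 = plaintext = 0x1D58C
s_1 = Round(s_0, k_0) = 0xC3193
s_2 = Round(s_1, k_1) = 0x950EF
s_3 = Round(s_2, k_2) = 0xD1135
s_4 = Round(s_3, k_3) = 0x762DA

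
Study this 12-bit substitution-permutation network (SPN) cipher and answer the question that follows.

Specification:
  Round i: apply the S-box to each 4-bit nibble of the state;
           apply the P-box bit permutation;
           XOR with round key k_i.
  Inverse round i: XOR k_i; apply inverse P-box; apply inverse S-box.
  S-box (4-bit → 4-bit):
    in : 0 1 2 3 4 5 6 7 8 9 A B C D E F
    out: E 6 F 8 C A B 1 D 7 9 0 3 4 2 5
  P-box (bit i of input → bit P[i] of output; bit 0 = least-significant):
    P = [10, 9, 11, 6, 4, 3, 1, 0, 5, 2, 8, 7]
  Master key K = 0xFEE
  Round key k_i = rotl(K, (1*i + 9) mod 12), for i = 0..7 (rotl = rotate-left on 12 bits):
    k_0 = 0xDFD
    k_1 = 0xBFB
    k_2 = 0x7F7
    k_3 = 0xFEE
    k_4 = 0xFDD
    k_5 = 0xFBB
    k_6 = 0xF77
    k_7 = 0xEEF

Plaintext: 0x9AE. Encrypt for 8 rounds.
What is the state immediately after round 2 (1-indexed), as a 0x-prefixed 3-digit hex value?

0x7A7

s_0 = plaintext = 0x9AE
s_1 = Round(s_0, k_0) = 0xEC8
s_2 = Round(s_1, k_1) = 0x7A7
s_3 = Round(s_2, k_2) = 0x3C6
s_4 = Round(s_3, k_3) = 0x936
s_5 = Round(s_4, k_4) = 0x8B8
s_6 = Round(s_5, k_5) = 0x25B
s_7 = Round(s_6, k_6) = 0xEDA
s_8 = Round(s_7, k_7) = 0xAA9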